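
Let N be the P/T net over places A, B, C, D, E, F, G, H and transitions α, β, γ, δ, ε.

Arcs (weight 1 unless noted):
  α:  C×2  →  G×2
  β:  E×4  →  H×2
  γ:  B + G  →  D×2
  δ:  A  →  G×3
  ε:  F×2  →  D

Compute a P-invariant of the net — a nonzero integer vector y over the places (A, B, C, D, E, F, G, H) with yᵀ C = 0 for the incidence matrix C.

Incidence matrix C (rows=places, cols=transitions):
        α    β    γ    δ    ε
    A   0    0    0   -1    0
    B   0    0   -1    0    0
    C  -2    0    0    0    0
    D   0    0    2    0    1
    E   0   -4    0    0    0
    F   0    0    0    0   -2
    G   2    0   -1    3    0
    H   0    2    0    0    0

Candidate y = [0, 4, 0, 2, 0, 1, 0, 0]; check y·C column-wise:
  col α: 4·0 + 0·-2 + 2·0 + 1·0 + 0·2 = 0
  col β: 4·0 + 2·0 + 0·-4 + 1·0 + 0·2 = 0
  col γ: 4·-1 + 2·2 + 1·0 + 0·-1 = 0
  col δ: 0·-1 + 4·0 + 2·0 + 1·0 + 0·3 = 0
  col ε: 4·0 + 2·1 + 1·-2 = 0

y = (A:0, B:4, C:0, D:2, E:0, F:1, G:0, H:0)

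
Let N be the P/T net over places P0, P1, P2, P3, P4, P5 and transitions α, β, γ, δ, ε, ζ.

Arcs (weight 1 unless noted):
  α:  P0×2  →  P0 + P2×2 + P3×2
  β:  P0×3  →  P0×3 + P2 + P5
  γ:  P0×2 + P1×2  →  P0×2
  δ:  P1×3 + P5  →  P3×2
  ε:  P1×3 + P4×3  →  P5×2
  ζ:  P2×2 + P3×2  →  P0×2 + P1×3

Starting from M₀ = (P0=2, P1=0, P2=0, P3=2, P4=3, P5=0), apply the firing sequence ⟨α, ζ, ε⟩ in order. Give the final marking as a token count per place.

(P0=3, P1=0, P2=0, P3=2, P4=0, P5=2)

step 1: fire α:  (P0=2, P1=0, P2=0, P3=2, P4=3, P5=0) → (P0=1, P1=0, P2=2, P3=4, P4=3, P5=0)
step 2: fire ζ:  (P0=1, P1=0, P2=2, P3=4, P4=3, P5=0) → (P0=3, P1=3, P2=0, P3=2, P4=3, P5=0)
step 3: fire ε:  (P0=3, P1=3, P2=0, P3=2, P4=3, P5=0) → (P0=3, P1=0, P2=0, P3=2, P4=0, P5=2)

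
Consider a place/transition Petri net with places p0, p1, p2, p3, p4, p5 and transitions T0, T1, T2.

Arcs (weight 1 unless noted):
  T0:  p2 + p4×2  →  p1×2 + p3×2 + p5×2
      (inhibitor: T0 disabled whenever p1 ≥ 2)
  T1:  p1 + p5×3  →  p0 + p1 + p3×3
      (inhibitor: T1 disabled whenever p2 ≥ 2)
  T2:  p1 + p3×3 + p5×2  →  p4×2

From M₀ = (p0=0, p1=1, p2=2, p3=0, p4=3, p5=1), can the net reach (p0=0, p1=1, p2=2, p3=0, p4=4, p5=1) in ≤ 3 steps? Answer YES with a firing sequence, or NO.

NO — not reachable within 3 firings

depth 0: 1 marking
depth 1: 2 markings reached so far
depth 2: 3 markings reached so far
depth 3: 3 markings reached so far
(frontier empty at depth 3; search complete)
target is not among the 3 markings reachable within 3 steps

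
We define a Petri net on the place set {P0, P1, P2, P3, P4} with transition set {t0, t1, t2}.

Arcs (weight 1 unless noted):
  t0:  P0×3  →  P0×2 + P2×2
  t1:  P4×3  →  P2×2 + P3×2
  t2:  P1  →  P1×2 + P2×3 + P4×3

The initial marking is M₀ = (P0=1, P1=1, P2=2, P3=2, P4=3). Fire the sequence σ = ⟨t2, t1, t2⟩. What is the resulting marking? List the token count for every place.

(P0=1, P1=3, P2=10, P3=4, P4=6)

step 1: fire t2:  (P0=1, P1=1, P2=2, P3=2, P4=3) → (P0=1, P1=2, P2=5, P3=2, P4=6)
step 2: fire t1:  (P0=1, P1=2, P2=5, P3=2, P4=6) → (P0=1, P1=2, P2=7, P3=4, P4=3)
step 3: fire t2:  (P0=1, P1=2, P2=7, P3=4, P4=3) → (P0=1, P1=3, P2=10, P3=4, P4=6)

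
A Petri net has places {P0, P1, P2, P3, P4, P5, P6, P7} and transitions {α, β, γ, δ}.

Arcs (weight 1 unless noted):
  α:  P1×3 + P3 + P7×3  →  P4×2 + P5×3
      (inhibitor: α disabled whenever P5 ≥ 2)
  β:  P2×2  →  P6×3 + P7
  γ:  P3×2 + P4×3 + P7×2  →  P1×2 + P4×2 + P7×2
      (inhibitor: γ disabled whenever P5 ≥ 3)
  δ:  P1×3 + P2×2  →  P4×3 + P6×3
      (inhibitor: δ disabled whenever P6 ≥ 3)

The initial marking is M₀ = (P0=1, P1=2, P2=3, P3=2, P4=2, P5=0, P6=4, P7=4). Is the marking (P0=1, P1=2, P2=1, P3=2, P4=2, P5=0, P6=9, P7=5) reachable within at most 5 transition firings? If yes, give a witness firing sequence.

depth 0: 1 marking
depth 1: 2 markings reached so far
depth 2: 2 markings reached so far
(frontier empty at depth 2; search complete)
target is not among the 2 markings reachable within 5 steps

NO — not reachable within 5 firings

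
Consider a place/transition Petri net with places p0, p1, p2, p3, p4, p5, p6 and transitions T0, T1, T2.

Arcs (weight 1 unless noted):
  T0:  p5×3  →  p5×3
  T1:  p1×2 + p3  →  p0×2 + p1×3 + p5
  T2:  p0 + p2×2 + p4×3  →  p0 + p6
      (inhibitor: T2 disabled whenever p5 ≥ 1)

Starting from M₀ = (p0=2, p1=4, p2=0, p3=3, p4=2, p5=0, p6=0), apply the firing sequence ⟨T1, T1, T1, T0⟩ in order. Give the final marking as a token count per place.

(p0=8, p1=7, p2=0, p3=0, p4=2, p5=3, p6=0)

step 1: fire T1:  (p0=2, p1=4, p2=0, p3=3, p4=2, p5=0, p6=0) → (p0=4, p1=5, p2=0, p3=2, p4=2, p5=1, p6=0)
step 2: fire T1:  (p0=4, p1=5, p2=0, p3=2, p4=2, p5=1, p6=0) → (p0=6, p1=6, p2=0, p3=1, p4=2, p5=2, p6=0)
step 3: fire T1:  (p0=6, p1=6, p2=0, p3=1, p4=2, p5=2, p6=0) → (p0=8, p1=7, p2=0, p3=0, p4=2, p5=3, p6=0)
step 4: fire T0:  (p0=8, p1=7, p2=0, p3=0, p4=2, p5=3, p6=0) → (p0=8, p1=7, p2=0, p3=0, p4=2, p5=3, p6=0)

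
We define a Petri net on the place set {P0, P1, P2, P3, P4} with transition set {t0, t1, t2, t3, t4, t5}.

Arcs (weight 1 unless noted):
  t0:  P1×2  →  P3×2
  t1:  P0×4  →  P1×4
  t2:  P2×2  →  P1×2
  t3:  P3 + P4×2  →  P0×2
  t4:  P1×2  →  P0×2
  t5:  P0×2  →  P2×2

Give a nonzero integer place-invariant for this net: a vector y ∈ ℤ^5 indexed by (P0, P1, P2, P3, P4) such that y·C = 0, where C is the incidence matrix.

y = (P0:2, P1:2, P2:2, P3:2, P4:1)

Incidence matrix C (rows=places, cols=transitions):
       t0   t1   t2   t3   t4   t5
   P0   0   -4    0    2    2   -2
   P1  -2    4    2    0   -2    0
   P2   0    0   -2    0    0    2
   P3   2    0    0   -1    0    0
   P4   0    0    0   -2    0    0

Candidate y = [2, 2, 2, 2, 1]; check y·C column-wise:
  col t0: 2·0 + 2·-2 + 2·0 + 2·2 + 1·0 = 0
  col t1: 2·-4 + 2·4 + 2·0 + 2·0 + 1·0 = 0
  col t2: 2·0 + 2·2 + 2·-2 + 2·0 + 1·0 = 0
  col t3: 2·2 + 2·0 + 2·0 + 2·-1 + 1·-2 = 0
  col t4: 2·2 + 2·-2 + 2·0 + 2·0 + 1·0 = 0
  col t5: 2·-2 + 2·0 + 2·2 + 2·0 + 1·0 = 0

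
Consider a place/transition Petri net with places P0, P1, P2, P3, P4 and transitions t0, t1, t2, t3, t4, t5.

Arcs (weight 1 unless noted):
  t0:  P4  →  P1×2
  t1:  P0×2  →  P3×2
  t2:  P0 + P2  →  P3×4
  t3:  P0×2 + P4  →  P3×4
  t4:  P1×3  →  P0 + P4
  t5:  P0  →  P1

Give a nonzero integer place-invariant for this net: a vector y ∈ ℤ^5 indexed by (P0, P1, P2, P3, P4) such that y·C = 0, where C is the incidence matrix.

y = (P0:1, P1:1, P2:3, P3:1, P4:2)

Incidence matrix C (rows=places, cols=transitions):
       t0   t1   t2   t3   t4   t5
   P0   0   -2   -1   -2    1   -1
   P1   2    0    0    0   -3    1
   P2   0    0   -1    0    0    0
   P3   0    2    4    4    0    0
   P4  -1    0    0   -1    1    0

Candidate y = [1, 1, 3, 1, 2]; check y·C column-wise:
  col t0: 1·0 + 1·2 + 3·0 + 1·0 + 2·-1 = 0
  col t1: 1·-2 + 1·0 + 3·0 + 1·2 + 2·0 = 0
  col t2: 1·-1 + 1·0 + 3·-1 + 1·4 + 2·0 = 0
  col t3: 1·-2 + 1·0 + 3·0 + 1·4 + 2·-1 = 0
  col t4: 1·1 + 1·-3 + 3·0 + 1·0 + 2·1 = 0
  col t5: 1·-1 + 1·1 + 3·0 + 1·0 + 2·0 = 0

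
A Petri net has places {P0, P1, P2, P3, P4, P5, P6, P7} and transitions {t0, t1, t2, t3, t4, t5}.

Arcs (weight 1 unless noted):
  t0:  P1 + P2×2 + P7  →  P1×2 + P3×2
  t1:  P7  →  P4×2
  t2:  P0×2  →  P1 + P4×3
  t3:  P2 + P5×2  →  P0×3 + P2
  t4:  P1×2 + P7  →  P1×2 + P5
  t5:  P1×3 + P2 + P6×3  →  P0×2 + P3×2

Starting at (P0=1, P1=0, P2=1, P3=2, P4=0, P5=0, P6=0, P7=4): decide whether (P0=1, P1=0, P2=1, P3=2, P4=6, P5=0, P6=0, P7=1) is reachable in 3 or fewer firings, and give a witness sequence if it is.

step 1: fire t1:  (P0=1, P1=0, P2=1, P3=2, P4=0, P5=0, P6=0, P7=4) → (P0=1, P1=0, P2=1, P3=2, P4=2, P5=0, P6=0, P7=3)
step 2: fire t1:  (P0=1, P1=0, P2=1, P3=2, P4=2, P5=0, P6=0, P7=3) → (P0=1, P1=0, P2=1, P3=2, P4=4, P5=0, P6=0, P7=2)
step 3: fire t1:  (P0=1, P1=0, P2=1, P3=2, P4=4, P5=0, P6=0, P7=2) → (P0=1, P1=0, P2=1, P3=2, P4=6, P5=0, P6=0, P7=1)

YES — reachable via ⟨t1, t1, t1⟩ (3 firings)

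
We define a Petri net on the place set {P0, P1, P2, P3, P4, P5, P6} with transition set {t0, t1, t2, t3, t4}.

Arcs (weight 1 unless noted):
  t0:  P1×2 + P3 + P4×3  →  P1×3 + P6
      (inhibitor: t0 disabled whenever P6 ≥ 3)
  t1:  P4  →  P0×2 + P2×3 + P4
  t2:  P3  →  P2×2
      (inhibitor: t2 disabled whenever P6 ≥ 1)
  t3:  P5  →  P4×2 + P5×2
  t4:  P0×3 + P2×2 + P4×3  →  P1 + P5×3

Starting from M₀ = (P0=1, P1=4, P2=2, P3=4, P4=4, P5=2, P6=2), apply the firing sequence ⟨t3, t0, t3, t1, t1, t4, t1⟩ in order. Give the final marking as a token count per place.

step 1: fire t3:  (P0=1, P1=4, P2=2, P3=4, P4=4, P5=2, P6=2) → (P0=1, P1=4, P2=2, P3=4, P4=6, P5=3, P6=2)
step 2: fire t0:  (P0=1, P1=4, P2=2, P3=4, P4=6, P5=3, P6=2) → (P0=1, P1=5, P2=2, P3=3, P4=3, P5=3, P6=3)
step 3: fire t3:  (P0=1, P1=5, P2=2, P3=3, P4=3, P5=3, P6=3) → (P0=1, P1=5, P2=2, P3=3, P4=5, P5=4, P6=3)
step 4: fire t1:  (P0=1, P1=5, P2=2, P3=3, P4=5, P5=4, P6=3) → (P0=3, P1=5, P2=5, P3=3, P4=5, P5=4, P6=3)
step 5: fire t1:  (P0=3, P1=5, P2=5, P3=3, P4=5, P5=4, P6=3) → (P0=5, P1=5, P2=8, P3=3, P4=5, P5=4, P6=3)
step 6: fire t4:  (P0=5, P1=5, P2=8, P3=3, P4=5, P5=4, P6=3) → (P0=2, P1=6, P2=6, P3=3, P4=2, P5=7, P6=3)
step 7: fire t1:  (P0=2, P1=6, P2=6, P3=3, P4=2, P5=7, P6=3) → (P0=4, P1=6, P2=9, P3=3, P4=2, P5=7, P6=3)

(P0=4, P1=6, P2=9, P3=3, P4=2, P5=7, P6=3)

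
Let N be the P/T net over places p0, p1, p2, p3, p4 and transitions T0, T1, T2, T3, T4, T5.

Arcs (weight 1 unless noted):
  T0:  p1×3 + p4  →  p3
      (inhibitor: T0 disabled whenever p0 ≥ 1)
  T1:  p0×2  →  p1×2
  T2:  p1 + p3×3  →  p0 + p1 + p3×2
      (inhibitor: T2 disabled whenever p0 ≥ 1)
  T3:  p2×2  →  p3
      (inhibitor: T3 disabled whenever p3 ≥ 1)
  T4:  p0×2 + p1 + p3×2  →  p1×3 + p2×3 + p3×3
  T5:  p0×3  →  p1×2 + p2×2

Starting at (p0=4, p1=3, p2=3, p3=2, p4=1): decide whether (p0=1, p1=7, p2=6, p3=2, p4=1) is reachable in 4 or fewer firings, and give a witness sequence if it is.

YES — reachable via ⟨T1, T4, T2⟩ (3 firings)

step 1: fire T1:  (p0=4, p1=3, p2=3, p3=2, p4=1) → (p0=2, p1=5, p2=3, p3=2, p4=1)
step 2: fire T4:  (p0=2, p1=5, p2=3, p3=2, p4=1) → (p0=0, p1=7, p2=6, p3=3, p4=1)
step 3: fire T2:  (p0=0, p1=7, p2=6, p3=3, p4=1) → (p0=1, p1=7, p2=6, p3=2, p4=1)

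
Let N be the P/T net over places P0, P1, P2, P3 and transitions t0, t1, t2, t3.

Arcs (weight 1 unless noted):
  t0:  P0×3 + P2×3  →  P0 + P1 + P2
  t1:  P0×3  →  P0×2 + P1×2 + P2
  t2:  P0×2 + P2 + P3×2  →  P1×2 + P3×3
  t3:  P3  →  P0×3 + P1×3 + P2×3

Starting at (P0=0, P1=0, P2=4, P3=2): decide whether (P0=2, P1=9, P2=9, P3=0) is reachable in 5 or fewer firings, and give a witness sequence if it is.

depth 0: 1 marking
depth 1: 2 markings reached so far
depth 2: 5 markings reached so far
depth 3: 7 markings reached so far
depth 4: 10 markings reached so far
depth 5: 13 markings reached so far
target is not among the 13 markings reachable within 5 steps

NO — not reachable within 5 firings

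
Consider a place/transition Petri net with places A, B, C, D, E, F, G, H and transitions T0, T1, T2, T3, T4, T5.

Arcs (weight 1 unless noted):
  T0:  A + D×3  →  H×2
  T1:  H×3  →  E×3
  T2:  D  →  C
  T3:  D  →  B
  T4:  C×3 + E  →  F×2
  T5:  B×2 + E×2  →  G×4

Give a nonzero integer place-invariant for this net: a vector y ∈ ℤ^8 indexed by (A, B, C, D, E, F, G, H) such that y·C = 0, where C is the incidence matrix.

y = (A:6, B:-2, C:-2, D:-2, E:0, F:-3, G:-1, H:0)

Incidence matrix C (rows=places, cols=transitions):
       T0   T1   T2   T3   T4   T5
    A  -1    0    0    0    0    0
    B   0    0    0    1    0   -2
    C   0    0    1    0   -3    0
    D  -3    0   -1   -1    0    0
    E   0    3    0    0   -1   -2
    F   0    0    0    0    2    0
    G   0    0    0    0    0    4
    H   2   -3    0    0    0    0

Candidate y = [6, -2, -2, -2, 0, -3, -1, 0]; check y·C column-wise:
  col T0: 6·-1 + -2·0 + -2·0 + -2·-3 + -3·0 + -1·0 + 0·2 = 0
  col T1: 6·0 + -2·0 + -2·0 + -2·0 + 0·3 + -3·0 + -1·0 + 0·-3 = 0
  col T2: 6·0 + -2·0 + -2·1 + -2·-1 + -3·0 + -1·0 = 0
  col T3: 6·0 + -2·1 + -2·0 + -2·-1 + -3·0 + -1·0 = 0
  col T4: 6·0 + -2·0 + -2·-3 + -2·0 + 0·-1 + -3·2 + -1·0 = 0
  col T5: 6·0 + -2·-2 + -2·0 + -2·0 + 0·-2 + -3·0 + -1·4 = 0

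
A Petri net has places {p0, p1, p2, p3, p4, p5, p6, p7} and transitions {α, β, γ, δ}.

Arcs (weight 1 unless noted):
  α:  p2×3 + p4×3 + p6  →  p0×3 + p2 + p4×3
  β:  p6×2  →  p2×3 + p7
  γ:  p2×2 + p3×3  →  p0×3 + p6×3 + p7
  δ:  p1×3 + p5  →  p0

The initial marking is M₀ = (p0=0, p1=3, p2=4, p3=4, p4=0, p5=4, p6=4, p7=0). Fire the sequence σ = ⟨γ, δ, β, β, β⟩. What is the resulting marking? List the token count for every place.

(p0=4, p1=0, p2=11, p3=1, p4=0, p5=3, p6=1, p7=4)

step 1: fire γ:  (p0=0, p1=3, p2=4, p3=4, p4=0, p5=4, p6=4, p7=0) → (p0=3, p1=3, p2=2, p3=1, p4=0, p5=4, p6=7, p7=1)
step 2: fire δ:  (p0=3, p1=3, p2=2, p3=1, p4=0, p5=4, p6=7, p7=1) → (p0=4, p1=0, p2=2, p3=1, p4=0, p5=3, p6=7, p7=1)
step 3: fire β:  (p0=4, p1=0, p2=2, p3=1, p4=0, p5=3, p6=7, p7=1) → (p0=4, p1=0, p2=5, p3=1, p4=0, p5=3, p6=5, p7=2)
step 4: fire β:  (p0=4, p1=0, p2=5, p3=1, p4=0, p5=3, p6=5, p7=2) → (p0=4, p1=0, p2=8, p3=1, p4=0, p5=3, p6=3, p7=3)
step 5: fire β:  (p0=4, p1=0, p2=8, p3=1, p4=0, p5=3, p6=3, p7=3) → (p0=4, p1=0, p2=11, p3=1, p4=0, p5=3, p6=1, p7=4)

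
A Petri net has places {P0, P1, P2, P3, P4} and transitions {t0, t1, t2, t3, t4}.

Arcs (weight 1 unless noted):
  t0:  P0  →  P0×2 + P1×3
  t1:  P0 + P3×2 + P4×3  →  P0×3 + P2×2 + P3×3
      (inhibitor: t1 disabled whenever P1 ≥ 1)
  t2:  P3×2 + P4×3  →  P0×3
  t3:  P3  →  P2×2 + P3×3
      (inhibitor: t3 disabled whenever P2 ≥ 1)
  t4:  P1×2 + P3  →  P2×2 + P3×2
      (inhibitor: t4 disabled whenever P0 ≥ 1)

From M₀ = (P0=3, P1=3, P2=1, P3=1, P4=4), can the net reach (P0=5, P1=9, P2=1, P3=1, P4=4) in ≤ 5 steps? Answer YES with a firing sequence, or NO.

step 1: fire t0:  (P0=3, P1=3, P2=1, P3=1, P4=4) → (P0=4, P1=6, P2=1, P3=1, P4=4)
step 2: fire t0:  (P0=4, P1=6, P2=1, P3=1, P4=4) → (P0=5, P1=9, P2=1, P3=1, P4=4)

YES — reachable via ⟨t0, t0⟩ (2 firings)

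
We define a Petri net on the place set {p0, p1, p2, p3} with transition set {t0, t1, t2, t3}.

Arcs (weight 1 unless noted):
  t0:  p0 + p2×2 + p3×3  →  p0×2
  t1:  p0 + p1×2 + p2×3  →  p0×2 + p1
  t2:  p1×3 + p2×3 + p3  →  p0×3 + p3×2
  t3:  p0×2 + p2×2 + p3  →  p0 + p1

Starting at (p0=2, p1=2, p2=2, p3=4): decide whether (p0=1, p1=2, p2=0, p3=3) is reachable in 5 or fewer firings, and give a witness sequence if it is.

depth 0: 1 marking
depth 1: 3 markings reached so far
depth 2: 3 markings reached so far
(frontier empty at depth 2; search complete)
target is not among the 3 markings reachable within 5 steps

NO — not reachable within 5 firings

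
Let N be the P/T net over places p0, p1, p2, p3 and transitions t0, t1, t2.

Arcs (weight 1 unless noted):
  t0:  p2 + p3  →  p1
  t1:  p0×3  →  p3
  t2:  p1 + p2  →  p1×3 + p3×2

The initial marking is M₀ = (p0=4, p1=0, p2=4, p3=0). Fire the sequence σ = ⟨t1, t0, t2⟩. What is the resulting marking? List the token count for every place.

step 1: fire t1:  (p0=4, p1=0, p2=4, p3=0) → (p0=1, p1=0, p2=4, p3=1)
step 2: fire t0:  (p0=1, p1=0, p2=4, p3=1) → (p0=1, p1=1, p2=3, p3=0)
step 3: fire t2:  (p0=1, p1=1, p2=3, p3=0) → (p0=1, p1=3, p2=2, p3=2)

(p0=1, p1=3, p2=2, p3=2)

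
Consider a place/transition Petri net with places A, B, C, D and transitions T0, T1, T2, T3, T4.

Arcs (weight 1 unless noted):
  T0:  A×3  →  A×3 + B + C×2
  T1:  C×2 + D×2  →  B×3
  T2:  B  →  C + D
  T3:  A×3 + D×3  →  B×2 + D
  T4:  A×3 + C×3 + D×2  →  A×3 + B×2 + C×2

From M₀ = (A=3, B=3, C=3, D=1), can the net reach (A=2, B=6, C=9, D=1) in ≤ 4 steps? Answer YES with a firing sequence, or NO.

NO — not reachable within 4 firings

depth 0: 1 marking
depth 1: 3 markings reached so far
depth 2: 8 markings reached so far
depth 3: 17 markings reached so far
depth 4: 29 markings reached so far
target is not among the 29 markings reachable within 4 steps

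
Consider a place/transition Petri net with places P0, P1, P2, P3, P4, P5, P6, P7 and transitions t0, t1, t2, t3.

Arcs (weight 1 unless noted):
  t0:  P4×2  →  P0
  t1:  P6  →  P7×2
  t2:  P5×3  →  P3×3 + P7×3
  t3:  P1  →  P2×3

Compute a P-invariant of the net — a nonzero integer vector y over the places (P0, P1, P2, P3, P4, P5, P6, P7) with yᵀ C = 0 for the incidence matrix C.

Incidence matrix C (rows=places, cols=transitions):
       t0   t1   t2   t3
   P0   1    0    0    0
   P1   0    0    0   -1
   P2   0    0    0    3
   P3   0    0    3    0
   P4  -2    0    0    0
   P5   0    0   -3    0
   P6   0   -1    0    0
   P7   0    2    3    0

Candidate y = [0, 3, 1, 0, 0, 0, 0, 0]; check y·C column-wise:
  col t0: 0·1 + 3·0 + 1·0 + 0·-2 = 0
  col t1: 3·0 + 1·0 + 0·-1 + 0·2 = 0
  col t2: 3·0 + 1·0 + 0·3 + 0·-3 + 0·3 = 0
  col t3: 3·-1 + 1·3 = 0

y = (P0:0, P1:3, P2:1, P3:0, P4:0, P5:0, P6:0, P7:0)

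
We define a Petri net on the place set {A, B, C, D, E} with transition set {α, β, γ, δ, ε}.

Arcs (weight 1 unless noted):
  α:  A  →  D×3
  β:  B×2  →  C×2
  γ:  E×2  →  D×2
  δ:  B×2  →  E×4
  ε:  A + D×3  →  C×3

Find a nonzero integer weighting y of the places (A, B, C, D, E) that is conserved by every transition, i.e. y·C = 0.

Incidence matrix C (rows=places, cols=transitions):
        α    β    γ    δ    ε
    A  -1    0    0    0   -1
    B   0   -2    0   -2    0
    C   0    2    0    0    3
    D   3    0    2    0   -3
    E   0    0   -2    4    0

Candidate y = [3, 2, 2, 1, 1]; check y·C column-wise:
  col α: 3·-1 + 2·0 + 2·0 + 1·3 + 1·0 = 0
  col β: 3·0 + 2·-2 + 2·2 + 1·0 + 1·0 = 0
  col γ: 3·0 + 2·0 + 2·0 + 1·2 + 1·-2 = 0
  col δ: 3·0 + 2·-2 + 2·0 + 1·0 + 1·4 = 0
  col ε: 3·-1 + 2·0 + 2·3 + 1·-3 + 1·0 = 0

y = (A:3, B:2, C:2, D:1, E:1)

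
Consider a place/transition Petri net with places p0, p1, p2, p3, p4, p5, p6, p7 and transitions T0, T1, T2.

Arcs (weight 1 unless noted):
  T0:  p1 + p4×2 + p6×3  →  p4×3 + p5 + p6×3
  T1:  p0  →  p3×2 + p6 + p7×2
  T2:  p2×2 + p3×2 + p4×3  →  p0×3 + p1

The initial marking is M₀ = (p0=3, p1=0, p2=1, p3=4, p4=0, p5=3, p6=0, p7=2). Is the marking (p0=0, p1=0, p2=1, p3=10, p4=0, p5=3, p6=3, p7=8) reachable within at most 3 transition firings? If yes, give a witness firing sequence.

step 1: fire T1:  (p0=3, p1=0, p2=1, p3=4, p4=0, p5=3, p6=0, p7=2) → (p0=2, p1=0, p2=1, p3=6, p4=0, p5=3, p6=1, p7=4)
step 2: fire T1:  (p0=2, p1=0, p2=1, p3=6, p4=0, p5=3, p6=1, p7=4) → (p0=1, p1=0, p2=1, p3=8, p4=0, p5=3, p6=2, p7=6)
step 3: fire T1:  (p0=1, p1=0, p2=1, p3=8, p4=0, p5=3, p6=2, p7=6) → (p0=0, p1=0, p2=1, p3=10, p4=0, p5=3, p6=3, p7=8)

YES — reachable via ⟨T1, T1, T1⟩ (3 firings)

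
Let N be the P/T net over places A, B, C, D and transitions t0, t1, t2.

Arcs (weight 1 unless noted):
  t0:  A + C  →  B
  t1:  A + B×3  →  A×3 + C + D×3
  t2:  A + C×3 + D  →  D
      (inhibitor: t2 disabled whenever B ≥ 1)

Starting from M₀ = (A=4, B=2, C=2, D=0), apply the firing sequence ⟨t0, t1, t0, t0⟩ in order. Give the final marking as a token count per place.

(A=3, B=2, C=0, D=3)

step 1: fire t0:  (A=4, B=2, C=2, D=0) → (A=3, B=3, C=1, D=0)
step 2: fire t1:  (A=3, B=3, C=1, D=0) → (A=5, B=0, C=2, D=3)
step 3: fire t0:  (A=5, B=0, C=2, D=3) → (A=4, B=1, C=1, D=3)
step 4: fire t0:  (A=4, B=1, C=1, D=3) → (A=3, B=2, C=0, D=3)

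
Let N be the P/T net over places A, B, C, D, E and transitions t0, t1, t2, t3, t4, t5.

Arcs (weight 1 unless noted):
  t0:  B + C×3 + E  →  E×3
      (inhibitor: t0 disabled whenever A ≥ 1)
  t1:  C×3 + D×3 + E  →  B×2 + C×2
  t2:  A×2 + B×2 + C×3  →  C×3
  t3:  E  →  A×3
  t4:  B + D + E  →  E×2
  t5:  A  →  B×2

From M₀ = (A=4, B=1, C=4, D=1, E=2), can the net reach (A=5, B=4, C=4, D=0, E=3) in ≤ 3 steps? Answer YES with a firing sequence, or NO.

depth 0: 1 marking
depth 1: 4 markings reached so far
depth 2: 10 markings reached so far
depth 3: 19 markings reached so far
target is not among the 19 markings reachable within 3 steps

NO — not reachable within 3 firings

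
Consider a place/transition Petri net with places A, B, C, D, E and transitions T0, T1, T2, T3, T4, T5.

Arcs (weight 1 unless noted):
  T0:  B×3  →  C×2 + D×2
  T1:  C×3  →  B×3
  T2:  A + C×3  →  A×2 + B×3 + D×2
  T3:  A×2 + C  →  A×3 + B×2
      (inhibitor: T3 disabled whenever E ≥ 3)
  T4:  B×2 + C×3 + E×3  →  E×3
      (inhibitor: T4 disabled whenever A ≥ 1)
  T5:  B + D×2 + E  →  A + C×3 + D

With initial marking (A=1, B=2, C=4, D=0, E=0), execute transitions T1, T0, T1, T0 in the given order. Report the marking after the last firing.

(A=1, B=2, C=2, D=4, E=0)

step 1: fire T1:  (A=1, B=2, C=4, D=0, E=0) → (A=1, B=5, C=1, D=0, E=0)
step 2: fire T0:  (A=1, B=5, C=1, D=0, E=0) → (A=1, B=2, C=3, D=2, E=0)
step 3: fire T1:  (A=1, B=2, C=3, D=2, E=0) → (A=1, B=5, C=0, D=2, E=0)
step 4: fire T0:  (A=1, B=5, C=0, D=2, E=0) → (A=1, B=2, C=2, D=4, E=0)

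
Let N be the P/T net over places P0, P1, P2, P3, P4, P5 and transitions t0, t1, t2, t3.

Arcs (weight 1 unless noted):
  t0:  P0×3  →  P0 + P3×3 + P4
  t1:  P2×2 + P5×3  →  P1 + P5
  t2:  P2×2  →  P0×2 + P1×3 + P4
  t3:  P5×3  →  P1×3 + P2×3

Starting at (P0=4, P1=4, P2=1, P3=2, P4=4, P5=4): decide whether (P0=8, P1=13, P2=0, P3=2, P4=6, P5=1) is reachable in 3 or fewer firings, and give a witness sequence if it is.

YES — reachable via ⟨t3, t2, t2⟩ (3 firings)

step 1: fire t3:  (P0=4, P1=4, P2=1, P3=2, P4=4, P5=4) → (P0=4, P1=7, P2=4, P3=2, P4=4, P5=1)
step 2: fire t2:  (P0=4, P1=7, P2=4, P3=2, P4=4, P5=1) → (P0=6, P1=10, P2=2, P3=2, P4=5, P5=1)
step 3: fire t2:  (P0=6, P1=10, P2=2, P3=2, P4=5, P5=1) → (P0=8, P1=13, P2=0, P3=2, P4=6, P5=1)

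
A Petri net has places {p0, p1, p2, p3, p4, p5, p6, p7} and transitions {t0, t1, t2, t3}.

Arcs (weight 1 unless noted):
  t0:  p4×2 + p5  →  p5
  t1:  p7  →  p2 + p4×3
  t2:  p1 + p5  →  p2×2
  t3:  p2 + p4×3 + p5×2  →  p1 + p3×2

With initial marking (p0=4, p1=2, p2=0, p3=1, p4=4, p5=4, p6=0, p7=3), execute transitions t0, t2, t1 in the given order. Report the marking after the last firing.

(p0=4, p1=1, p2=3, p3=1, p4=5, p5=3, p6=0, p7=2)

step 1: fire t0:  (p0=4, p1=2, p2=0, p3=1, p4=4, p5=4, p6=0, p7=3) → (p0=4, p1=2, p2=0, p3=1, p4=2, p5=4, p6=0, p7=3)
step 2: fire t2:  (p0=4, p1=2, p2=0, p3=1, p4=2, p5=4, p6=0, p7=3) → (p0=4, p1=1, p2=2, p3=1, p4=2, p5=3, p6=0, p7=3)
step 3: fire t1:  (p0=4, p1=1, p2=2, p3=1, p4=2, p5=3, p6=0, p7=3) → (p0=4, p1=1, p2=3, p3=1, p4=5, p5=3, p6=0, p7=2)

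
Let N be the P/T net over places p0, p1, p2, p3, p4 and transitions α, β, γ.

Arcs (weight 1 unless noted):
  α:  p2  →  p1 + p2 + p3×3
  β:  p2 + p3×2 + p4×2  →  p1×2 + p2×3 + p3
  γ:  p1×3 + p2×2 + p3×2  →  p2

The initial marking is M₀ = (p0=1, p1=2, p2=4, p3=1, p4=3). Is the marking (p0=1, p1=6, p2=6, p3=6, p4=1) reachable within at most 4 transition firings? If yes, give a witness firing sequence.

step 1: fire α:  (p0=1, p1=2, p2=4, p3=1, p4=3) → (p0=1, p1=3, p2=4, p3=4, p4=3)
step 2: fire α:  (p0=1, p1=3, p2=4, p3=4, p4=3) → (p0=1, p1=4, p2=4, p3=7, p4=3)
step 3: fire β:  (p0=1, p1=4, p2=4, p3=7, p4=3) → (p0=1, p1=6, p2=6, p3=6, p4=1)

YES — reachable via ⟨α, α, β⟩ (3 firings)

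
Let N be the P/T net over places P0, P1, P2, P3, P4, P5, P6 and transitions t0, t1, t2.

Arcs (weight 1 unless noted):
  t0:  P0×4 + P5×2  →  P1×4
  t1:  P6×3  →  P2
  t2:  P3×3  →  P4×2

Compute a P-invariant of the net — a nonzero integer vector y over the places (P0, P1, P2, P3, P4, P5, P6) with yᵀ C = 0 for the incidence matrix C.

Incidence matrix C (rows=places, cols=transitions):
       t0   t1   t2
   P0  -4    0    0
   P1   4    0    0
   P2   0    1    0
   P3   0    0   -3
   P4   0    0    2
   P5  -2    0    0
   P6   0   -3    0

Candidate y = [1, 1, 0, 0, 0, 0, 0]; check y·C column-wise:
  col t0: 1·-4 + 1·4 + 0·-2 = 0
  col t1: 1·0 + 1·0 + 0·1 + 0·-3 = 0
  col t2: 1·0 + 1·0 + 0·-3 + 0·2 = 0

y = (P0:1, P1:1, P2:0, P3:0, P4:0, P5:0, P6:0)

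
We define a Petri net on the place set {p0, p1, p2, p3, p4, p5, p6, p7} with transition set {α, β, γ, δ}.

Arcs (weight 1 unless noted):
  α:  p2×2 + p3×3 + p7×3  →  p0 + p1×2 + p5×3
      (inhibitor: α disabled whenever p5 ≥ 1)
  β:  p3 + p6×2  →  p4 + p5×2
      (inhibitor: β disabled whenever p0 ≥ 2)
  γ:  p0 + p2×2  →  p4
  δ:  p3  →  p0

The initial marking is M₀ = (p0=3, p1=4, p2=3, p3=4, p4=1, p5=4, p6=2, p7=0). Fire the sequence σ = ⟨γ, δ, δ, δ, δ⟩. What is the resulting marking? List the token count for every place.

(p0=6, p1=4, p2=1, p3=0, p4=2, p5=4, p6=2, p7=0)

step 1: fire γ:  (p0=3, p1=4, p2=3, p3=4, p4=1, p5=4, p6=2, p7=0) → (p0=2, p1=4, p2=1, p3=4, p4=2, p5=4, p6=2, p7=0)
step 2: fire δ:  (p0=2, p1=4, p2=1, p3=4, p4=2, p5=4, p6=2, p7=0) → (p0=3, p1=4, p2=1, p3=3, p4=2, p5=4, p6=2, p7=0)
step 3: fire δ:  (p0=3, p1=4, p2=1, p3=3, p4=2, p5=4, p6=2, p7=0) → (p0=4, p1=4, p2=1, p3=2, p4=2, p5=4, p6=2, p7=0)
step 4: fire δ:  (p0=4, p1=4, p2=1, p3=2, p4=2, p5=4, p6=2, p7=0) → (p0=5, p1=4, p2=1, p3=1, p4=2, p5=4, p6=2, p7=0)
step 5: fire δ:  (p0=5, p1=4, p2=1, p3=1, p4=2, p5=4, p6=2, p7=0) → (p0=6, p1=4, p2=1, p3=0, p4=2, p5=4, p6=2, p7=0)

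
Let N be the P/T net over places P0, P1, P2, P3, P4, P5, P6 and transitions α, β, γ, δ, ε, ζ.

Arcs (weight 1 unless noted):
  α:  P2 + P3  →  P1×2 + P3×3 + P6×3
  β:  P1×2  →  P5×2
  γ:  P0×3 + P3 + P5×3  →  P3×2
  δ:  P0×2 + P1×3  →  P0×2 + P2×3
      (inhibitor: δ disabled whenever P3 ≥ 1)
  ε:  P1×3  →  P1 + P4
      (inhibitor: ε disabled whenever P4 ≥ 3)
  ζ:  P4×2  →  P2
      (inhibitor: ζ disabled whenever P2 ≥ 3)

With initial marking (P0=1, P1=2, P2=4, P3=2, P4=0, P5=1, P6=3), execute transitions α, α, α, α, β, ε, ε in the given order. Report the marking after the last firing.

step 1: fire α:  (P0=1, P1=2, P2=4, P3=2, P4=0, P5=1, P6=3) → (P0=1, P1=4, P2=3, P3=4, P4=0, P5=1, P6=6)
step 2: fire α:  (P0=1, P1=4, P2=3, P3=4, P4=0, P5=1, P6=6) → (P0=1, P1=6, P2=2, P3=6, P4=0, P5=1, P6=9)
step 3: fire α:  (P0=1, P1=6, P2=2, P3=6, P4=0, P5=1, P6=9) → (P0=1, P1=8, P2=1, P3=8, P4=0, P5=1, P6=12)
step 4: fire α:  (P0=1, P1=8, P2=1, P3=8, P4=0, P5=1, P6=12) → (P0=1, P1=10, P2=0, P3=10, P4=0, P5=1, P6=15)
step 5: fire β:  (P0=1, P1=10, P2=0, P3=10, P4=0, P5=1, P6=15) → (P0=1, P1=8, P2=0, P3=10, P4=0, P5=3, P6=15)
step 6: fire ε:  (P0=1, P1=8, P2=0, P3=10, P4=0, P5=3, P6=15) → (P0=1, P1=6, P2=0, P3=10, P4=1, P5=3, P6=15)
step 7: fire ε:  (P0=1, P1=6, P2=0, P3=10, P4=1, P5=3, P6=15) → (P0=1, P1=4, P2=0, P3=10, P4=2, P5=3, P6=15)

(P0=1, P1=4, P2=0, P3=10, P4=2, P5=3, P6=15)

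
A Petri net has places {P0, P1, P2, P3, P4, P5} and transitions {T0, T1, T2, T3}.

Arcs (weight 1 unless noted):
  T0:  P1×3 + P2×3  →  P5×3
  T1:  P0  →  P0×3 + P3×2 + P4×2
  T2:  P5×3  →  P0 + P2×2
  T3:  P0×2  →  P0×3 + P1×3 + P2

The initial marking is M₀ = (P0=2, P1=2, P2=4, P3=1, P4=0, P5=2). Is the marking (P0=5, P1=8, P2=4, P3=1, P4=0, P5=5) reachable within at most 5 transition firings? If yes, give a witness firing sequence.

YES — reachable via ⟨T3, T0, T3, T3⟩ (4 firings)

step 1: fire T3:  (P0=2, P1=2, P2=4, P3=1, P4=0, P5=2) → (P0=3, P1=5, P2=5, P3=1, P4=0, P5=2)
step 2: fire T0:  (P0=3, P1=5, P2=5, P3=1, P4=0, P5=2) → (P0=3, P1=2, P2=2, P3=1, P4=0, P5=5)
step 3: fire T3:  (P0=3, P1=2, P2=2, P3=1, P4=0, P5=5) → (P0=4, P1=5, P2=3, P3=1, P4=0, P5=5)
step 4: fire T3:  (P0=4, P1=5, P2=3, P3=1, P4=0, P5=5) → (P0=5, P1=8, P2=4, P3=1, P4=0, P5=5)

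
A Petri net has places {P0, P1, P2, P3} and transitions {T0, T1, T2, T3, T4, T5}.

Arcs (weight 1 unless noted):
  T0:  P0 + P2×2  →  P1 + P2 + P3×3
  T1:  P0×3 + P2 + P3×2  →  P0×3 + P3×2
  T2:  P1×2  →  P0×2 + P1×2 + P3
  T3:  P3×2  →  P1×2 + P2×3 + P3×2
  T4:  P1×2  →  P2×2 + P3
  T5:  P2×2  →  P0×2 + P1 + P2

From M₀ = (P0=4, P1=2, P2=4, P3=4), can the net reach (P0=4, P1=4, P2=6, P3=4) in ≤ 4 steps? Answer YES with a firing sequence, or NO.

step 1: fire T1:  (P0=4, P1=2, P2=4, P3=4) → (P0=4, P1=2, P2=3, P3=4)
step 2: fire T3:  (P0=4, P1=2, P2=3, P3=4) → (P0=4, P1=4, P2=6, P3=4)

YES — reachable via ⟨T1, T3⟩ (2 firings)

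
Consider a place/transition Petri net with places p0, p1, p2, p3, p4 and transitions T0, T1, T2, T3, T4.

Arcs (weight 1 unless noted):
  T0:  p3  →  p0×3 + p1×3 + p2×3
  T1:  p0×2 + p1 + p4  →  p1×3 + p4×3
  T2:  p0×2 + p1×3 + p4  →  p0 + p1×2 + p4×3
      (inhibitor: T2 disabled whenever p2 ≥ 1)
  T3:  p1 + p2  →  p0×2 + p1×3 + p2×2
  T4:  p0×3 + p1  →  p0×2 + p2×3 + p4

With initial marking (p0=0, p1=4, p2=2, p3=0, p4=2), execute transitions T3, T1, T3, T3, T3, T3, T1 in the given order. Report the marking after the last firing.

(p0=6, p1=18, p2=7, p3=0, p4=6)

step 1: fire T3:  (p0=0, p1=4, p2=2, p3=0, p4=2) → (p0=2, p1=6, p2=3, p3=0, p4=2)
step 2: fire T1:  (p0=2, p1=6, p2=3, p3=0, p4=2) → (p0=0, p1=8, p2=3, p3=0, p4=4)
step 3: fire T3:  (p0=0, p1=8, p2=3, p3=0, p4=4) → (p0=2, p1=10, p2=4, p3=0, p4=4)
step 4: fire T3:  (p0=2, p1=10, p2=4, p3=0, p4=4) → (p0=4, p1=12, p2=5, p3=0, p4=4)
step 5: fire T3:  (p0=4, p1=12, p2=5, p3=0, p4=4) → (p0=6, p1=14, p2=6, p3=0, p4=4)
step 6: fire T3:  (p0=6, p1=14, p2=6, p3=0, p4=4) → (p0=8, p1=16, p2=7, p3=0, p4=4)
step 7: fire T1:  (p0=8, p1=16, p2=7, p3=0, p4=4) → (p0=6, p1=18, p2=7, p3=0, p4=6)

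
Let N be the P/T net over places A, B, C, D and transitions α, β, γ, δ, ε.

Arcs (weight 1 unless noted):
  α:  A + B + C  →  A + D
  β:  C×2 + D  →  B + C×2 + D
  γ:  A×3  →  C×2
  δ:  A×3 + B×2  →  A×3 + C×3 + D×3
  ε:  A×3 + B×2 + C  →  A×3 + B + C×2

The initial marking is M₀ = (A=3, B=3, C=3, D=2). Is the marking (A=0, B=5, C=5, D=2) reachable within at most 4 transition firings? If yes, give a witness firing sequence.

YES — reachable via ⟨β, β, γ⟩ (3 firings)

step 1: fire β:  (A=3, B=3, C=3, D=2) → (A=3, B=4, C=3, D=2)
step 2: fire β:  (A=3, B=4, C=3, D=2) → (A=3, B=5, C=3, D=2)
step 3: fire γ:  (A=3, B=5, C=3, D=2) → (A=0, B=5, C=5, D=2)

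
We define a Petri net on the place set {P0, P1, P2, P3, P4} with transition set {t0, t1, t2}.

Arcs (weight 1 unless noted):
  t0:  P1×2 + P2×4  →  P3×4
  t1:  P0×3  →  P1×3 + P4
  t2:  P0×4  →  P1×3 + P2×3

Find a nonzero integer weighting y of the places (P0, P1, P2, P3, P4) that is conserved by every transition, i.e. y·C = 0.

y = (P0:6, P1:6, P2:2, P3:5, P4:0)

Incidence matrix C (rows=places, cols=transitions):
       t0   t1   t2
   P0   0   -3   -4
   P1  -2    3    3
   P2  -4    0    3
   P3   4    0    0
   P4   0    1    0

Candidate y = [6, 6, 2, 5, 0]; check y·C column-wise:
  col t0: 6·0 + 6·-2 + 2·-4 + 5·4 = 0
  col t1: 6·-3 + 6·3 + 2·0 + 5·0 + 0·1 = 0
  col t2: 6·-4 + 6·3 + 2·3 + 5·0 = 0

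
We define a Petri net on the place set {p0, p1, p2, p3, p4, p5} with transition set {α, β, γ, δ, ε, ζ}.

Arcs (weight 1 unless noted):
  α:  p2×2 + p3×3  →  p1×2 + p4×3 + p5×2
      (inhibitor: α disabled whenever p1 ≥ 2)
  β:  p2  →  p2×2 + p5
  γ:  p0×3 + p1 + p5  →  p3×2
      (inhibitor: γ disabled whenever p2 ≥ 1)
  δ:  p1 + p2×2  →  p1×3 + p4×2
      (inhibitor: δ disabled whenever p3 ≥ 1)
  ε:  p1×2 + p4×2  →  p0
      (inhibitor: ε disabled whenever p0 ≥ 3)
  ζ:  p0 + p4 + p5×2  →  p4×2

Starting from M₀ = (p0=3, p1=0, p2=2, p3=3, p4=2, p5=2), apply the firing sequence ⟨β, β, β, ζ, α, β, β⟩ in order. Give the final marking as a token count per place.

(p0=2, p1=2, p2=5, p3=0, p4=6, p5=7)

step 1: fire β:  (p0=3, p1=0, p2=2, p3=3, p4=2, p5=2) → (p0=3, p1=0, p2=3, p3=3, p4=2, p5=3)
step 2: fire β:  (p0=3, p1=0, p2=3, p3=3, p4=2, p5=3) → (p0=3, p1=0, p2=4, p3=3, p4=2, p5=4)
step 3: fire β:  (p0=3, p1=0, p2=4, p3=3, p4=2, p5=4) → (p0=3, p1=0, p2=5, p3=3, p4=2, p5=5)
step 4: fire ζ:  (p0=3, p1=0, p2=5, p3=3, p4=2, p5=5) → (p0=2, p1=0, p2=5, p3=3, p4=3, p5=3)
step 5: fire α:  (p0=2, p1=0, p2=5, p3=3, p4=3, p5=3) → (p0=2, p1=2, p2=3, p3=0, p4=6, p5=5)
step 6: fire β:  (p0=2, p1=2, p2=3, p3=0, p4=6, p5=5) → (p0=2, p1=2, p2=4, p3=0, p4=6, p5=6)
step 7: fire β:  (p0=2, p1=2, p2=4, p3=0, p4=6, p5=6) → (p0=2, p1=2, p2=5, p3=0, p4=6, p5=7)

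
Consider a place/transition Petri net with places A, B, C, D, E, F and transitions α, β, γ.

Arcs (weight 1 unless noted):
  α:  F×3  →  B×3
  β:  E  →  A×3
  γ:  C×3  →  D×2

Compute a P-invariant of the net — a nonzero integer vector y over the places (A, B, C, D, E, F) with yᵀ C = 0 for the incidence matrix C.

Incidence matrix C (rows=places, cols=transitions):
        α    β    γ
    A   0    3    0
    B   3    0    0
    C   0    0   -3
    D   0    0    2
    E   0   -1    0
    F  -3    0    0

Candidate y = [0, 0, 2, 3, 0, 0]; check y·C column-wise:
  col α: 0·3 + 2·0 + 3·0 + 0·-3 = 0
  col β: 0·3 + 2·0 + 3·0 + 0·-1 = 0
  col γ: 2·-3 + 3·2 = 0

y = (A:0, B:0, C:2, D:3, E:0, F:0)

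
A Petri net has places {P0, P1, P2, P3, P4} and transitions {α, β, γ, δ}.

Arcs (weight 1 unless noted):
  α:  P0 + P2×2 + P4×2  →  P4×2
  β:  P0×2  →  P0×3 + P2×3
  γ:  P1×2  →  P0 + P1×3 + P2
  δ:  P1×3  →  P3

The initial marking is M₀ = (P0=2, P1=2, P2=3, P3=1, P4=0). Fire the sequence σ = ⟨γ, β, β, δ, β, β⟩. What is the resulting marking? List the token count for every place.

step 1: fire γ:  (P0=2, P1=2, P2=3, P3=1, P4=0) → (P0=3, P1=3, P2=4, P3=1, P4=0)
step 2: fire β:  (P0=3, P1=3, P2=4, P3=1, P4=0) → (P0=4, P1=3, P2=7, P3=1, P4=0)
step 3: fire β:  (P0=4, P1=3, P2=7, P3=1, P4=0) → (P0=5, P1=3, P2=10, P3=1, P4=0)
step 4: fire δ:  (P0=5, P1=3, P2=10, P3=1, P4=0) → (P0=5, P1=0, P2=10, P3=2, P4=0)
step 5: fire β:  (P0=5, P1=0, P2=10, P3=2, P4=0) → (P0=6, P1=0, P2=13, P3=2, P4=0)
step 6: fire β:  (P0=6, P1=0, P2=13, P3=2, P4=0) → (P0=7, P1=0, P2=16, P3=2, P4=0)

(P0=7, P1=0, P2=16, P3=2, P4=0)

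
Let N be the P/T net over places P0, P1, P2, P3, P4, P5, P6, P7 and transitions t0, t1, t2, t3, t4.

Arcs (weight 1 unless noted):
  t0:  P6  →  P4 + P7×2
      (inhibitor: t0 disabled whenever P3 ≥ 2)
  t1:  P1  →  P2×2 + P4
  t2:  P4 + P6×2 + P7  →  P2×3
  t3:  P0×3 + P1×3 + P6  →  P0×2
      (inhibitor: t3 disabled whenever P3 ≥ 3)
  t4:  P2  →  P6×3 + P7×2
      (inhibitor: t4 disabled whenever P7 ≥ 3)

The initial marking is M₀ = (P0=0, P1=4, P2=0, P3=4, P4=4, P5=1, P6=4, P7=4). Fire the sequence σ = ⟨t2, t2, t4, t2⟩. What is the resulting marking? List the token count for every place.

(P0=0, P1=4, P2=8, P3=4, P4=1, P5=1, P6=1, P7=3)

step 1: fire t2:  (P0=0, P1=4, P2=0, P3=4, P4=4, P5=1, P6=4, P7=4) → (P0=0, P1=4, P2=3, P3=4, P4=3, P5=1, P6=2, P7=3)
step 2: fire t2:  (P0=0, P1=4, P2=3, P3=4, P4=3, P5=1, P6=2, P7=3) → (P0=0, P1=4, P2=6, P3=4, P4=2, P5=1, P6=0, P7=2)
step 3: fire t4:  (P0=0, P1=4, P2=6, P3=4, P4=2, P5=1, P6=0, P7=2) → (P0=0, P1=4, P2=5, P3=4, P4=2, P5=1, P6=3, P7=4)
step 4: fire t2:  (P0=0, P1=4, P2=5, P3=4, P4=2, P5=1, P6=3, P7=4) → (P0=0, P1=4, P2=8, P3=4, P4=1, P5=1, P6=1, P7=3)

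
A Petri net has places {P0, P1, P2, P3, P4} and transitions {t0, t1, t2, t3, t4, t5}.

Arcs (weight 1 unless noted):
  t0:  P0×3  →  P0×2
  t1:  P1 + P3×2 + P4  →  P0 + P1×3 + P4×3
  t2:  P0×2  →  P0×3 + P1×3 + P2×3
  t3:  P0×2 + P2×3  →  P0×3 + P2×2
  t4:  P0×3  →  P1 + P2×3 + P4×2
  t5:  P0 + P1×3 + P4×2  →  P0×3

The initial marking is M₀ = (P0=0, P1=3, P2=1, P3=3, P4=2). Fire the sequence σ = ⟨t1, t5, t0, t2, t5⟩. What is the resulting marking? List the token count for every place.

(P0=5, P1=2, P2=4, P3=1, P4=0)

step 1: fire t1:  (P0=0, P1=3, P2=1, P3=3, P4=2) → (P0=1, P1=5, P2=1, P3=1, P4=4)
step 2: fire t5:  (P0=1, P1=5, P2=1, P3=1, P4=4) → (P0=3, P1=2, P2=1, P3=1, P4=2)
step 3: fire t0:  (P0=3, P1=2, P2=1, P3=1, P4=2) → (P0=2, P1=2, P2=1, P3=1, P4=2)
step 4: fire t2:  (P0=2, P1=2, P2=1, P3=1, P4=2) → (P0=3, P1=5, P2=4, P3=1, P4=2)
step 5: fire t5:  (P0=3, P1=5, P2=4, P3=1, P4=2) → (P0=5, P1=2, P2=4, P3=1, P4=0)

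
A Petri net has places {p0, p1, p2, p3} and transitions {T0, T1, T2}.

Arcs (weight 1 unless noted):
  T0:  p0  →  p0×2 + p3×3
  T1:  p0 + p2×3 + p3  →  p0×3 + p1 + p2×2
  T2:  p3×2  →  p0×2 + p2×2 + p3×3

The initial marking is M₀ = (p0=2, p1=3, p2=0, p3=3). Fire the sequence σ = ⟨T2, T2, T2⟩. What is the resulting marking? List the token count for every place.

step 1: fire T2:  (p0=2, p1=3, p2=0, p3=3) → (p0=4, p1=3, p2=2, p3=4)
step 2: fire T2:  (p0=4, p1=3, p2=2, p3=4) → (p0=6, p1=3, p2=4, p3=5)
step 3: fire T2:  (p0=6, p1=3, p2=4, p3=5) → (p0=8, p1=3, p2=6, p3=6)

(p0=8, p1=3, p2=6, p3=6)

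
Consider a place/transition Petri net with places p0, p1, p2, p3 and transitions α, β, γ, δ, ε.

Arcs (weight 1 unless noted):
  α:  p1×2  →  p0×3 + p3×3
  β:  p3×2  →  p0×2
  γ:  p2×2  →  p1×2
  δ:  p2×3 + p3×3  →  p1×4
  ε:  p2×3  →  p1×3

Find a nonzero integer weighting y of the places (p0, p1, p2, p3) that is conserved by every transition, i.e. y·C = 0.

Incidence matrix C (rows=places, cols=transitions):
        α    β    γ    δ    ε
   p0   3    2    0    0    0
   p1  -2    0    2    4    3
   p2   0    0   -2   -3   -3
   p3   3   -2    0   -3    0

Candidate y = [1, 3, 3, 1]; check y·C column-wise:
  col α: 1·3 + 3·-2 + 3·0 + 1·3 = 0
  col β: 1·2 + 3·0 + 3·0 + 1·-2 = 0
  col γ: 1·0 + 3·2 + 3·-2 + 1·0 = 0
  col δ: 1·0 + 3·4 + 3·-3 + 1·-3 = 0
  col ε: 1·0 + 3·3 + 3·-3 + 1·0 = 0

y = (p0:1, p1:3, p2:3, p3:1)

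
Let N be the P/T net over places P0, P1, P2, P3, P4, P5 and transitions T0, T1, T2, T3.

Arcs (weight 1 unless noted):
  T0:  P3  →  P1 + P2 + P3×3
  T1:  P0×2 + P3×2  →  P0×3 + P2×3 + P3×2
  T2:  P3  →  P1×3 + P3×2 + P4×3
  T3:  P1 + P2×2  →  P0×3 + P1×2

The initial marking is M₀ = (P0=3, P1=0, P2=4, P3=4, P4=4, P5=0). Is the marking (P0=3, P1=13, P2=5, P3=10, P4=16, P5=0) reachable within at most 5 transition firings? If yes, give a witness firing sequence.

YES — reachable via ⟨T0, T2, T2, T2, T2⟩ (5 firings)

step 1: fire T0:  (P0=3, P1=0, P2=4, P3=4, P4=4, P5=0) → (P0=3, P1=1, P2=5, P3=6, P4=4, P5=0)
step 2: fire T2:  (P0=3, P1=1, P2=5, P3=6, P4=4, P5=0) → (P0=3, P1=4, P2=5, P3=7, P4=7, P5=0)
step 3: fire T2:  (P0=3, P1=4, P2=5, P3=7, P4=7, P5=0) → (P0=3, P1=7, P2=5, P3=8, P4=10, P5=0)
step 4: fire T2:  (P0=3, P1=7, P2=5, P3=8, P4=10, P5=0) → (P0=3, P1=10, P2=5, P3=9, P4=13, P5=0)
step 5: fire T2:  (P0=3, P1=10, P2=5, P3=9, P4=13, P5=0) → (P0=3, P1=13, P2=5, P3=10, P4=16, P5=0)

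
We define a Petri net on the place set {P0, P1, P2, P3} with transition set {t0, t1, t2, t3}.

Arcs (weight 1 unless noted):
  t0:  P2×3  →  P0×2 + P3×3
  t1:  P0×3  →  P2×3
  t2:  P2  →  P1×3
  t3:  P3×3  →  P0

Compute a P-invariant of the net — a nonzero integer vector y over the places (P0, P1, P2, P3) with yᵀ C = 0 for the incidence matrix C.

Incidence matrix C (rows=places, cols=transitions):
       t0   t1   t2   t3
   P0   2   -3    0    1
   P1   0    0    3    0
   P2  -3    3   -1    0
   P3   3    0    0   -3

Candidate y = [3, 1, 3, 1]; check y·C column-wise:
  col t0: 3·2 + 1·0 + 3·-3 + 1·3 = 0
  col t1: 3·-3 + 1·0 + 3·3 + 1·0 = 0
  col t2: 3·0 + 1·3 + 3·-1 + 1·0 = 0
  col t3: 3·1 + 1·0 + 3·0 + 1·-3 = 0

y = (P0:3, P1:1, P2:3, P3:1)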